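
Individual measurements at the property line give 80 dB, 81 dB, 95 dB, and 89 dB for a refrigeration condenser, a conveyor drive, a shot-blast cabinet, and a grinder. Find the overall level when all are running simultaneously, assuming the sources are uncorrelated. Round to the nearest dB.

For uncorrelated sources the intensities add, so convert each level to linear form, sum, and take 10·log₁₀ of the total.
Σ 10^(L/10) = 10^(80/10) + 10^(81/10) + 10^(95/10) + 10^(89/10) = 4.182e+09.
L_total = 10·log₁₀(4.182e+09) = 96.21 dB.

96 dB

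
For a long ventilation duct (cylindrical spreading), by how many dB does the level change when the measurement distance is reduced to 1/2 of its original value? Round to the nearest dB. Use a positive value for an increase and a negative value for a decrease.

+3 dB

With cylindrical spreading the level changes by −10·log₁₀(r₂/r₁).
ΔL = −10·log₁₀(0.5) = +3.01 dB.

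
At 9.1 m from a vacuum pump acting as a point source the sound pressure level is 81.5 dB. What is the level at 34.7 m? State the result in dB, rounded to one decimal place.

69.9 dB

Spherical spreading from a point source gives a 20·log₁₀(r₂/r₁) drop.
L₂ = 81.5 − 20·log₁₀(34.7/9.1) = 81.5 − 11.626 = 69.87 dB.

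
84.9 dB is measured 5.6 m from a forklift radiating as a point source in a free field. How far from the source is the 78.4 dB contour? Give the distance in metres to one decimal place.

11.8 m

Point-source spreading drops the level by 20·log₁₀(r₂/r₁); inverting, r₂/r₁ = 10^(ΔL/20).
r₂ = 5.6·10^((84.9−78.4)/20) = 5.6·10^(6.5/20) = 11.84 m.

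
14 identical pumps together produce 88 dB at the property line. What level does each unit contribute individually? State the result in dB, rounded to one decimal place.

76.5 dB

For N identical incoherent sources L_total = L₁ + 10·log₁₀ N, so L₁ = 88 − 10·log₁₀(14) = 88 − 11.461.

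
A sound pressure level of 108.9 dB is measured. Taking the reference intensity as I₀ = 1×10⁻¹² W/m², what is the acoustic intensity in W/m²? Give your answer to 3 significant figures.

I/I₀ = 10^(108.9/10) = 7.762e+10, so I = 7.762e+10 × 10⁻¹² W/m².

0.0776 W/m²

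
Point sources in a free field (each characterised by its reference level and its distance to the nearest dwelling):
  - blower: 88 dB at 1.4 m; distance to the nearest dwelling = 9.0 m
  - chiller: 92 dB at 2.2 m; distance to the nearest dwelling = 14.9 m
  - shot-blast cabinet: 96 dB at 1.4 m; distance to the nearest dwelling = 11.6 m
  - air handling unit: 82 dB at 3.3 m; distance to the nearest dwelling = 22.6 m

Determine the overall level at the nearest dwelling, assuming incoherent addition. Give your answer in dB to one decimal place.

80.5 dB

Propagate each source to the receiver with L = L_ref − 20·log₁₀(r/r_ref), then add intensities.
blower: 88 − 20·log₁₀(9.0/1.4) = 88 − 16.16 = 71.84 dB.
chiller: 92 − 20·log₁₀(14.9/2.2) = 92 − 16.62 = 75.38 dB.
shot-blast cabinet: 96 − 20·log₁₀(11.6/1.4) = 96 − 18.37 = 77.63 dB.
air handling unit: 82 − 20·log₁₀(22.6/3.3) = 82 − 16.71 = 65.29 dB.
Σ 10^(L/10) = 1.112e+08 → L_total = 10·log₁₀(1.112e+08) = 80.46 dB.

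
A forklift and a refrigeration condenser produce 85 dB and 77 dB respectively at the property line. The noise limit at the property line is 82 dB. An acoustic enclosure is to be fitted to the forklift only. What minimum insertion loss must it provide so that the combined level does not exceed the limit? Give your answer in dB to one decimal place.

Everything except the forklift sums to 10^(77/10) = 5.012e+07 in linear terms, 77.00 dB.
To meet 82 dB overall, the treated forklift may contribute at most 10^(82/10) − 5.012e+07 = 1.084e+08, i.e. 80.35 dB.
So the forklift must be reduced from 85 to 80.35 dB: IL = 4.65 dB.

4.7 dB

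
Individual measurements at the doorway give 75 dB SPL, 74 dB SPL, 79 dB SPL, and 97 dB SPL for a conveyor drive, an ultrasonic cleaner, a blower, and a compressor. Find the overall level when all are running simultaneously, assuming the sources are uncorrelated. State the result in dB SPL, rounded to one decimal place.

For uncorrelated sources the intensities add, so convert each level to linear form, sum, and take 10·log₁₀ of the total.
Σ 10^(L/10) = 10^(75/10) + 10^(74/10) + 10^(79/10) + 10^(97/10) = 5.148e+09.
L_total = 10·log₁₀(5.148e+09) = 97.12 dB SPL.

97.1 dB SPL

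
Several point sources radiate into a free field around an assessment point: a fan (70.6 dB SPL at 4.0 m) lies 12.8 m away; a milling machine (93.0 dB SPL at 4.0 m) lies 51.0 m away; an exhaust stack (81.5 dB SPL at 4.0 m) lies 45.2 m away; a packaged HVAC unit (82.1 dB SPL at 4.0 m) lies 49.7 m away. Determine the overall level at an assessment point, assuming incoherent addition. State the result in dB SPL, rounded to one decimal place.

Propagate each source to the receiver with L = L_ref − 20·log₁₀(r/r_ref), then add intensities.
fan: 70.6 − 20·log₁₀(12.8/4.0) = 70.6 − 10.10 = 60.50 dB SPL.
milling machine: 93.0 − 20·log₁₀(51.0/4.0) = 93.0 − 22.11 = 70.89 dB SPL.
exhaust stack: 81.5 − 20·log₁₀(45.2/4.0) = 81.5 − 21.06 = 60.44 dB SPL.
packaged HVAC unit: 82.1 − 20·log₁₀(49.7/4.0) = 82.1 − 21.89 = 60.21 dB SPL.
Σ 10^(L/10) = 1.555e+07 → L_total = 10·log₁₀(1.555e+07) = 71.92 dB SPL.

71.9 dB SPL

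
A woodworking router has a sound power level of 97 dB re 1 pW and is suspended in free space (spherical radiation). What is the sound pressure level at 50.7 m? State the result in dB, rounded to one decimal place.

Free-field spherical radiation: L_p = L_w − 10·log₁₀(4π·r²), r = 50.7 m.
4π·r² = 3.23e+04 m², 10·log₁₀ of that is 45.092 dB.
L_p = 97 − 45.092 = 51.91 dB.

51.9 dB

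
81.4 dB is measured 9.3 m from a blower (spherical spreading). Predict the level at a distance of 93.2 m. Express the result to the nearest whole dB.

61 dB

Spherical spreading from a point source gives a 20·log₁₀(r₂/r₁) drop.
L₂ = 81.4 − 20·log₁₀(93.2/9.3) = 81.4 − 20.019 = 61.38 dB.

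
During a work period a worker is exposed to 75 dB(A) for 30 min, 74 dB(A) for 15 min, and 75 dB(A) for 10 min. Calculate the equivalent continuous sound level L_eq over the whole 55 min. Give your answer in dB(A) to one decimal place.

Weight each interval's intensity by its duration and average over T = 55 min:
Σ tᵢ·10^(Lᵢ/10) = 30·10^(75/10) + 15·10^(74/10) + 10·10^(75/10) = 1.642e+09.
L_eq = 10·log₁₀(1.642e+09/55) = 74.75 dB(A).

74.7 dB(A)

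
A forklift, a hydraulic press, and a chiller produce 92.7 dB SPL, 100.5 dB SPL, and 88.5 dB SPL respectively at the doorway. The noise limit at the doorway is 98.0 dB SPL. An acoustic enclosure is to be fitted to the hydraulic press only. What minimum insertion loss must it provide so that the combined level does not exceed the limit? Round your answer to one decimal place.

The untreated sources together contribute 10^(92.7/10) + 10^(88.5/10) = 2.570e+09, i.e. 94.10 dB SPL.
To meet 98.0 dB SPL overall, the treated hydraulic press may contribute at most 10^(98.0/10) − 2.570e+09 = 3.740e+09, i.e. 95.73 dB SPL.
Required insertion loss = 100.5 − 95.73 = 4.77 dB.

4.8 dB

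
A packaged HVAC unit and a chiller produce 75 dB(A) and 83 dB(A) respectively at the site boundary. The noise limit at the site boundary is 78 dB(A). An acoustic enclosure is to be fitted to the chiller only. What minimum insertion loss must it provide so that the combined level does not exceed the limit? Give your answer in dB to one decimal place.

8.0 dB

The untreated sources together contribute 10^(75/10) = 3.162e+07, i.e. 75.00 dB(A).
The limit corresponds to 10^(78/10) = 6.310e+07; subtracting the fixed part leaves 3.147e+07 for the chiller, i.e. 74.98 dB(A).
Required insertion loss = 83 − 74.98 = 8.02 dB.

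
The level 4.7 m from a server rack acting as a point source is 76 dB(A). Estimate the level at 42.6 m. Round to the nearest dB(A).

57 dB(A)

Point-source attenuation: ΔL = 20·log₁₀(r₂/r₁) = 20·log₁₀(42.6/4.7) = 19.146 dB.
L₂ = 76 − 20·log₁₀(42.6/4.7) = 76 − 19.146 = 56.85 dB(A).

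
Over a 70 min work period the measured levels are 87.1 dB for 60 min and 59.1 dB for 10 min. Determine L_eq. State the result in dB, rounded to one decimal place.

86.4 dB

The energy average is taken in the linear domain: L_eq = 10·log₁₀[(Σ tᵢ·10^(Lᵢ/10))/T], T = 70 min.
Σ tᵢ·10^(Lᵢ/10) = 60·10^(87.1/10) + 10·10^(59.1/10) = 3.078e+10.
L_eq = 10·log₁₀(3.078e+10/70) = 86.43 dB.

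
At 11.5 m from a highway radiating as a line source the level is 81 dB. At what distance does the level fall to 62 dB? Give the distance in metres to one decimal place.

The 19.0 dB drop corresponds to a distance ratio of 10^(19.0/10) for a line source.
r₂ = 11.5·10^((81−62)/10) = 11.5·10^(19.0/10) = 913.48 m.

913.5 m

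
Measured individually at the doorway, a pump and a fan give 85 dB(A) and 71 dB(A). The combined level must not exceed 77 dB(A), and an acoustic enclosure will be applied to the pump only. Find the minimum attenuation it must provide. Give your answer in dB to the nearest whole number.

The untreated sources together contribute 10^(71/10) = 1.259e+07, i.e. 71.00 dB(A).
The limit corresponds to 10^(77/10) = 5.012e+07; subtracting the fixed part leaves 3.753e+07 for the pump, i.e. 75.74 dB(A).
So the pump must be reduced from 85 to 75.74 dB(A): IL = 9.26 dB.

9 dB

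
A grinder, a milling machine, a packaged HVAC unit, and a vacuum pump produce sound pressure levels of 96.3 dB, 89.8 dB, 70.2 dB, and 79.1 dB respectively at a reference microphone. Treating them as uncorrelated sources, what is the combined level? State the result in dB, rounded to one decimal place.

97.3 dB

For uncorrelated sources the intensities add, so convert each level to linear form, sum, and take 10·log₁₀ of the total.
Σ 10^(L/10) = 10^(96.3/10) + 10^(89.8/10) + 10^(70.2/10) + 10^(79.1/10) = 5.313e+09.
L_total = 10·log₁₀(5.313e+09) = 97.25 dB.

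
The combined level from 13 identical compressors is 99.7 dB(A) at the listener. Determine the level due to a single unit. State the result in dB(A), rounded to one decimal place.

88.6 dB(A)

For N identical incoherent sources L_total = L₁ + 10·log₁₀ N, so L₁ = 99.7 − 10·log₁₀(13) = 99.7 − 11.139.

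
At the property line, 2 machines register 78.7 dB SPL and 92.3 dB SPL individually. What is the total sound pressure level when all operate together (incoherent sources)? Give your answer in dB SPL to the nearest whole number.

92 dB SPL

Incoherent sources combine by intensity addition: L_total = 10·log₁₀(Σ 10^(L_i/10)).
Σ 10^(L/10) = 10^(78.7/10) + 10^(92.3/10) = 1.772e+09.
L_total = 10·log₁₀(1.772e+09) = 92.49 dB SPL.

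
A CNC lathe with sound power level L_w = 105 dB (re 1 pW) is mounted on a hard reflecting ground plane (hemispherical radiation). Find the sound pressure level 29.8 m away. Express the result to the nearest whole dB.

68 dB

Free-field hemispherical radiation: L_p = L_w − 10·log₁₀(2π·r²), r = 29.8 m.
2π·r² = 5580 m², 10·log₁₀ of that is 37.466 dB.
L_p = 105 − 37.466 = 67.53 dB.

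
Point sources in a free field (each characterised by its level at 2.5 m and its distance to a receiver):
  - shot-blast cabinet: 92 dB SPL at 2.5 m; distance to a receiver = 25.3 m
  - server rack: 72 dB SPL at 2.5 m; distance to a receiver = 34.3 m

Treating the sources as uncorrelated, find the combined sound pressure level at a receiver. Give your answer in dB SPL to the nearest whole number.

72 dB SPL

Propagate each source to the receiver with L = L_ref − 20·log₁₀(r/r_ref), then add intensities.
shot-blast cabinet: 92 − 20·log₁₀(25.3/2.5) = 92 − 20.10 = 71.90 dB SPL.
server rack: 72 − 20·log₁₀(34.3/2.5) = 72 − 22.75 = 49.25 dB SPL.
Σ 10^(L/10) = 1.556e+07 → L_total = 10·log₁₀(1.556e+07) = 71.92 dB SPL.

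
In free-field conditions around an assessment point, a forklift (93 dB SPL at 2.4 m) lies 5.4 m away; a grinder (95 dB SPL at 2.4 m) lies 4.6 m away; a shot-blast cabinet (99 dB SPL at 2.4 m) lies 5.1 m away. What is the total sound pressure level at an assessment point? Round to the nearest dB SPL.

Propagate each source to the receiver with L = L_ref − 20·log₁₀(r/r_ref), then add intensities.
forklift: 93 − 20·log₁₀(5.4/2.4) = 93 − 7.04 = 85.96 dB SPL.
grinder: 95 − 20·log₁₀(4.6/2.4) = 95 − 5.65 = 89.35 dB SPL.
shot-blast cabinet: 99 − 20·log₁₀(5.1/2.4) = 99 − 6.55 = 92.45 dB SPL.
Σ 10^(L/10) = 3.014e+09 → L_total = 10·log₁₀(3.014e+09) = 94.79 dB SPL.

95 dB SPL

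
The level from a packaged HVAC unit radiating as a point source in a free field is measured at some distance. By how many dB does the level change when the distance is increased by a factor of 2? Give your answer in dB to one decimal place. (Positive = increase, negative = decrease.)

-6.0 dB

A point source loses 6 dB per doubling of distance; generally ΔL = −20·log₁₀(r₂/r₁).
ΔL = −20·log₁₀(2) = -6.02 dB.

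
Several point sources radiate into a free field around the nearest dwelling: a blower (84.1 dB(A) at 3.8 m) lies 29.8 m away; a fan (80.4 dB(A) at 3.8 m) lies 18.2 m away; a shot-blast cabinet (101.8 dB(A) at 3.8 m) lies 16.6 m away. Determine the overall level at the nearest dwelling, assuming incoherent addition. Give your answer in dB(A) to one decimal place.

Apply inverse-square spreading to bring every level to the receiver, then sum 10^(L/10).
blower: 84.1 − 20·log₁₀(29.8/3.8) = 84.1 − 17.89 = 66.21 dB(A).
fan: 80.4 − 20·log₁₀(18.2/3.8) = 80.4 − 13.61 = 66.79 dB(A).
shot-blast cabinet: 101.8 − 20·log₁₀(16.6/3.8) = 101.8 − 12.81 = 88.99 dB(A).
Σ 10^(L/10) = 8.021e+08 → L_total = 10·log₁₀(8.021e+08) = 89.04 dB(A).

89.0 dB(A)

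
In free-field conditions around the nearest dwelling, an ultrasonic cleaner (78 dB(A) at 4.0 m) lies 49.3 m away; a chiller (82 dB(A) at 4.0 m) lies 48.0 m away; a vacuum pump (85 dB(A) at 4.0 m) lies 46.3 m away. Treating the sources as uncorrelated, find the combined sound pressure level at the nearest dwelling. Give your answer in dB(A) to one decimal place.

Propagate each source to the receiver with L = L_ref − 20·log₁₀(r/r_ref), then add intensities.
ultrasonic cleaner: 78 − 20·log₁₀(49.3/4.0) = 78 − 21.82 = 56.18 dB(A).
chiller: 82 − 20·log₁₀(48.0/4.0) = 82 − 21.58 = 60.42 dB(A).
vacuum pump: 85 − 20·log₁₀(46.3/4.0) = 85 − 21.27 = 63.73 dB(A).
Σ 10^(L/10) = 3.876e+06 → L_total = 10·log₁₀(3.876e+06) = 65.88 dB(A).

65.9 dB(A)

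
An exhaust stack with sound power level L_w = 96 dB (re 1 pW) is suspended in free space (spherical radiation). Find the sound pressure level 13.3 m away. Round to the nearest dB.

The power spreads over a sphere of area 4π·r², so L_p = L_w − 10·log₁₀(4π·r²).
4π·r² = 2223 m², 10·log₁₀ of that is 33.469 dB.
L_p = 96 − 33.469 = 62.53 dB.

63 dB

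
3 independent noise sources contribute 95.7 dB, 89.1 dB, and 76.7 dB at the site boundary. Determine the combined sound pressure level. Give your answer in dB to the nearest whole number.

97 dB

Incoherent sources combine by intensity addition: L_total = 10·log₁₀(Σ 10^(L_i/10)).
Σ 10^(L/10) = 10^(95.7/10) + 10^(89.1/10) + 10^(76.7/10) = 4.575e+09.
L_total = 10·log₁₀(4.575e+09) = 96.60 dB.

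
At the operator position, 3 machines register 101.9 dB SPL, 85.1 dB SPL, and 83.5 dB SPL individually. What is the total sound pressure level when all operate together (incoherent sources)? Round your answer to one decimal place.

Incoherent sources combine by intensity addition: L_total = 10·log₁₀(Σ 10^(L_i/10)).
Σ 10^(L/10) = 10^(101.9/10) + 10^(85.1/10) + 10^(83.5/10) = 1.604e+10.
L_total = 10·log₁₀(1.604e+10) = 102.05 dB SPL.

102.1 dB SPL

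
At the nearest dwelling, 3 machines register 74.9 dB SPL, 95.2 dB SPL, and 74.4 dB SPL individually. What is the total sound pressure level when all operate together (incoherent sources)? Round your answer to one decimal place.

95.3 dB SPL

For uncorrelated sources the intensities add, so convert each level to linear form, sum, and take 10·log₁₀ of the total.
Σ 10^(L/10) = 10^(74.9/10) + 10^(95.2/10) + 10^(74.4/10) = 3.370e+09.
L_total = 10·log₁₀(3.370e+09) = 95.28 dB SPL.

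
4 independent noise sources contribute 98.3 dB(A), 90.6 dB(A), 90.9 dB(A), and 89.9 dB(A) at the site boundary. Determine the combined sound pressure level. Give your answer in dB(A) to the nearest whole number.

100 dB(A)

Incoherent sources combine by intensity addition: L_total = 10·log₁₀(Σ 10^(L_i/10)).
Σ 10^(L/10) = 10^(98.3/10) + 10^(90.6/10) + 10^(90.9/10) + 10^(89.9/10) = 1.012e+10.
L_total = 10·log₁₀(1.012e+10) = 100.05 dB(A).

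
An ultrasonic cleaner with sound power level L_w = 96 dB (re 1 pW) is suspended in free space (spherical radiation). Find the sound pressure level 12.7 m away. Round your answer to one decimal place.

L_p = L_w − 10·log₁₀(4π·r²) with r = 12.7 m.
4π·r² = 2027 m², 10·log₁₀ of that is 33.068 dB.
L_p = 96 − 33.068 = 62.93 dB.

62.9 dB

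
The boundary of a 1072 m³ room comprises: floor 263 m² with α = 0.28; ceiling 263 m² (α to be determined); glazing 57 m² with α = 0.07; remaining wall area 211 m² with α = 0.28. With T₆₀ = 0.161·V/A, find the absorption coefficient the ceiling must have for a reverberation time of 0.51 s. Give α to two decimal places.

0.77

Required total absorption A = 0.161·1072/0.51 = 338.42 m².
Absorption from the other surfaces = 263·0.28 + 57·0.07 + 211·0.28 = 136.71 m², so the ceiling must supply 201.71 m² over 263 m².
α = 201.71/263 = 0.767.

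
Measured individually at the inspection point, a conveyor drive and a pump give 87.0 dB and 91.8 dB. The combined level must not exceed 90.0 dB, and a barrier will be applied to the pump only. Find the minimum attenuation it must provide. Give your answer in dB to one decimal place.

Everything except the pump sums to 10^(87.0/10) = 5.012e+08 in linear terms, 87.00 dB.
The limit corresponds to 10^(90.0/10) = 1.000e+09; subtracting the fixed part leaves 4.988e+08 for the pump, i.e. 86.98 dB.
So the pump must be reduced from 91.8 to 86.98 dB: IL = 4.82 dB.

4.8 dB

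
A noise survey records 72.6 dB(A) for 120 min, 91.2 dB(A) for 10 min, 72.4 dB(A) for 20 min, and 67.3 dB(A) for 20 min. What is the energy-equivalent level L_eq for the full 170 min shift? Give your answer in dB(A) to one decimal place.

79.7 dB(A)

L_eq = 10·log₁₀[(1/T)·Σ tᵢ·10^(Lᵢ/10)] with T = 170 min.
Σ tᵢ·10^(Lᵢ/10) = 120·10^(72.6/10) + 10·10^(91.2/10) + 20·10^(72.4/10) + 20·10^(67.3/10) = 1.582e+10.
L_eq = 10·log₁₀(1.582e+10/170) = 79.69 dB(A).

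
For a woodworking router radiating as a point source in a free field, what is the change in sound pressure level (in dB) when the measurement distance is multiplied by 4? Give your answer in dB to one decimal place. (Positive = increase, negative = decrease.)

-12.0 dB

With spherical spreading the level changes by −20·log₁₀(r₂/r₁).
ΔL = −20·log₁₀(4) = -12.04 dB.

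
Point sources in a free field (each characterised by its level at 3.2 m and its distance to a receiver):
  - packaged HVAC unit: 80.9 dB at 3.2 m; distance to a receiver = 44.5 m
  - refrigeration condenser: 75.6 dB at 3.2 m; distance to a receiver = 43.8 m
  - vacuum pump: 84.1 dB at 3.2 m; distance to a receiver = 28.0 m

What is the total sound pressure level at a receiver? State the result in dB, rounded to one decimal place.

Apply inverse-square spreading to bring every level to the receiver, then sum 10^(L/10).
packaged HVAC unit: 80.9 − 20·log₁₀(44.5/3.2) = 80.9 − 22.86 = 58.04 dB.
refrigeration condenser: 75.6 − 20·log₁₀(43.8/3.2) = 75.6 − 22.73 = 52.87 dB.
vacuum pump: 84.1 − 20·log₁₀(28.0/3.2) = 84.1 − 18.84 = 65.26 dB.
Σ 10^(L/10) = 4.187e+06 → L_total = 10·log₁₀(4.187e+06) = 66.22 dB.

66.2 dB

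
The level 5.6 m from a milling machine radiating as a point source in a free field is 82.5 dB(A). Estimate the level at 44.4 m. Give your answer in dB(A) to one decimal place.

64.5 dB(A)

Point-source attenuation: ΔL = 20·log₁₀(r₂/r₁) = 20·log₁₀(44.4/5.6) = 17.984 dB.
L₂ = 82.5 − 20·log₁₀(44.4/5.6) = 82.5 − 17.984 = 64.52 dB(A).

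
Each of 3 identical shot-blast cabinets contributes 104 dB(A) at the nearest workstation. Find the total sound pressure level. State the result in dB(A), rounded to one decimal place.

108.8 dB(A)

L_total = L₁ + 10·log₁₀ N for N identical incoherent sources.
L_total = 104 + 10·log₁₀(3) = 104 + 4.771 = 108.77 dB(A).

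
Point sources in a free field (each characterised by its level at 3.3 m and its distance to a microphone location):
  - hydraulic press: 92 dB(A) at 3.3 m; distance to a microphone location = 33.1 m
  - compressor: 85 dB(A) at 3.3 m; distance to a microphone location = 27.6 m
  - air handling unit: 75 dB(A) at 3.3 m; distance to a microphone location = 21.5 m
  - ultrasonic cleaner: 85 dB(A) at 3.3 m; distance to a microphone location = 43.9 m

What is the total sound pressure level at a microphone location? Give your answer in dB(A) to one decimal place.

Apply inverse-square spreading to bring every level to the receiver, then sum 10^(L/10).
hydraulic press: 92 − 20·log₁₀(33.1/3.3) = 92 − 20.03 = 71.97 dB(A).
compressor: 85 − 20·log₁₀(27.6/3.3) = 85 − 18.45 = 66.55 dB(A).
air handling unit: 75 − 20·log₁₀(21.5/3.3) = 75 − 16.28 = 58.72 dB(A).
ultrasonic cleaner: 85 − 20·log₁₀(43.9/3.3) = 85 − 22.48 = 62.52 dB(A).
Σ 10^(L/10) = 2.281e+07 → L_total = 10·log₁₀(2.281e+07) = 73.58 dB(A).

73.6 dB(A)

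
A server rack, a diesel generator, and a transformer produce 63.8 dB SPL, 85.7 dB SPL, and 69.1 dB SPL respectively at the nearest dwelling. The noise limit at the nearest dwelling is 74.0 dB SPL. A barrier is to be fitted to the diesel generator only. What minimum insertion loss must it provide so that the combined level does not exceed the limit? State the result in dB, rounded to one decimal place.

14.1 dB

The untreated sources together contribute 10^(63.8/10) + 10^(69.1/10) = 1.053e+07, i.e. 70.22 dB SPL.
The limit corresponds to 10^(74.0/10) = 2.512e+07; subtracting the fixed part leaves 1.459e+07 for the diesel generator, i.e. 71.64 dB SPL.
Required insertion loss = 85.7 − 71.64 = 14.06 dB.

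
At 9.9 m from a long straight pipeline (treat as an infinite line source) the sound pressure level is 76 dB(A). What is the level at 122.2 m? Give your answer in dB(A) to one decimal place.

65.1 dB(A)

For a line source, L₂ = L₁ − 10·log₁₀(r₂/r₁).
L₂ = 76 − 10·log₁₀(122.2/9.9) = 76 − 10.914 = 65.09 dB(A).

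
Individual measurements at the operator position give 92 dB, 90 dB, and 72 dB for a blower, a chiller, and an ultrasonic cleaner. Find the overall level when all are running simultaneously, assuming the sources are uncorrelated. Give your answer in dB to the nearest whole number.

94 dB

Incoherent sources combine by intensity addition: L_total = 10·log₁₀(Σ 10^(L_i/10)).
Σ 10^(L/10) = 10^(92/10) + 10^(90/10) + 10^(72/10) = 2.601e+09.
L_total = 10·log₁₀(2.601e+09) = 94.15 dB.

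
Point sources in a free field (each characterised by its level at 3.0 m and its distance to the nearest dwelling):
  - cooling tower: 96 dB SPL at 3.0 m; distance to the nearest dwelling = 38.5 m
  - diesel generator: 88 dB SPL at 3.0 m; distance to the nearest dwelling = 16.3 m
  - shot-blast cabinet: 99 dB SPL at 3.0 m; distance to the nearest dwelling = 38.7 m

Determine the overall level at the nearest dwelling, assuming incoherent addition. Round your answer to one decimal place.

Apply inverse-square spreading to bring every level to the receiver, then sum 10^(L/10).
cooling tower: 96 − 20·log₁₀(38.5/3.0) = 96 − 22.17 = 73.83 dB SPL.
diesel generator: 88 − 20·log₁₀(16.3/3.0) = 88 − 14.70 = 73.30 dB SPL.
shot-blast cabinet: 99 − 20·log₁₀(38.7/3.0) = 99 − 22.21 = 76.79 dB SPL.
Σ 10^(L/10) = 9.328e+07 → L_total = 10·log₁₀(9.328e+07) = 79.70 dB SPL.

79.7 dB SPL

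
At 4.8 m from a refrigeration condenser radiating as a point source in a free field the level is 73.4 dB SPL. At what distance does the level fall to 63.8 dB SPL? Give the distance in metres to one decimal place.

The 9.6 dB drop corresponds to a distance ratio of 10^(9.6/20) for a point source.
r₂ = 4.8·10^((73.4−63.8)/20) = 4.8·10^(9.6/20) = 14.50 m.

14.5 m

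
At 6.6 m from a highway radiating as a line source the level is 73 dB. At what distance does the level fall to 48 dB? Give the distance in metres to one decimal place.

For a line source L₁ − L₂ = 10·log₁₀(r₂/r₁), so r₂ = r₁·10^((L₁−L₂)/10).
r₂ = 6.6·10^((73−48)/10) = 6.6·10^(25.0/10) = 2087.10 m.

2087.1 m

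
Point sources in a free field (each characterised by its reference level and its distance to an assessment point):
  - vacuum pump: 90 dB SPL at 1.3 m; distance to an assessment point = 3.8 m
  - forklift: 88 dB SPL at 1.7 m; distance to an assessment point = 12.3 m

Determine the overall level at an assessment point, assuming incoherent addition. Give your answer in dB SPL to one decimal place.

Apply inverse-square spreading to bring every level to the receiver, then sum 10^(L/10).
vacuum pump: 90 − 20·log₁₀(3.8/1.3) = 90 − 9.32 = 80.68 dB SPL.
forklift: 88 − 20·log₁₀(12.3/1.7) = 88 − 17.19 = 70.81 dB SPL.
Σ 10^(L/10) = 1.291e+08 → L_total = 10·log₁₀(1.291e+08) = 81.11 dB SPL.

81.1 dB SPL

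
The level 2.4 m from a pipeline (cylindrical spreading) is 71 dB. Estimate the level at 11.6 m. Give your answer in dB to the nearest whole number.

Line-source attenuation: ΔL = 10·log₁₀(r₂/r₁) = 10·log₁₀(11.6/2.4) = 6.842 dB.
L₂ = 71 − 10·log₁₀(11.6/2.4) = 71 − 6.842 = 64.16 dB.

64 dB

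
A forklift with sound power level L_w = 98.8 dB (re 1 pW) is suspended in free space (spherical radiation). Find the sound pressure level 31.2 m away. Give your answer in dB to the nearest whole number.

The power spreads over a sphere of area 4π·r², so L_p = L_w − 10·log₁₀(4π·r²).
4π·r² = 1.223e+04 m², 10·log₁₀ of that is 40.875 dB.
L_p = 98.8 − 40.875 = 57.92 dB.

58 dB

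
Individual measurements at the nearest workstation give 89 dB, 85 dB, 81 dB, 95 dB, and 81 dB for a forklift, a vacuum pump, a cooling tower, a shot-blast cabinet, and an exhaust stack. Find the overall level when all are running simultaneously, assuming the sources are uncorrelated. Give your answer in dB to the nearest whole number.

97 dB

Incoherent sources combine by intensity addition: L_total = 10·log₁₀(Σ 10^(L_i/10)).
Σ 10^(L/10) = 10^(89/10) + 10^(85/10) + 10^(81/10) + 10^(95/10) + 10^(81/10) = 4.525e+09.
L_total = 10·log₁₀(4.525e+09) = 96.56 dB.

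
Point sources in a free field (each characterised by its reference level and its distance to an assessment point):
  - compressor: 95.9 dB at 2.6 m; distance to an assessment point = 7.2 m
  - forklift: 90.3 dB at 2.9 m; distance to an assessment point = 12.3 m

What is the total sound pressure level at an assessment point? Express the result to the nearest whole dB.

Propagate each source to the receiver with L = L_ref − 20·log₁₀(r/r_ref), then add intensities.
compressor: 95.9 − 20·log₁₀(7.2/2.6) = 95.9 − 8.85 = 87.05 dB.
forklift: 90.3 − 20·log₁₀(12.3/2.9) = 90.3 − 12.55 = 77.75 dB.
Σ 10^(L/10) = 5.669e+08 → L_total = 10·log₁₀(5.669e+08) = 87.53 dB.

88 dB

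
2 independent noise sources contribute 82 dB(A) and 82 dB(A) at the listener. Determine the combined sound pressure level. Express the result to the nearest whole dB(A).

85 dB(A)

For uncorrelated sources the intensities add, so convert each level to linear form, sum, and take 10·log₁₀ of the total.
Σ 10^(L/10) = 10^(82/10) + 10^(82/10) = 3.170e+08.
L_total = 10·log₁₀(3.170e+08) = 85.01 dB(A).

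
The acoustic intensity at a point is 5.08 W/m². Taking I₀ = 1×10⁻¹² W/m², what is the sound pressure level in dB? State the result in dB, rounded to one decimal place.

127.1 dB

I/I₀ = 5.08/10⁻¹² = 5.08×10^12, and L = 10·log₁₀(I/I₀).
L = 10·(0.7059 + 12) = 127.06 dB.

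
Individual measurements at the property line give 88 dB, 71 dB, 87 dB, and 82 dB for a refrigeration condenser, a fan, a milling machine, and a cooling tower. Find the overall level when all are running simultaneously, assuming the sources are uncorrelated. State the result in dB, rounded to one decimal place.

Incoherent sources combine by intensity addition: L_total = 10·log₁₀(Σ 10^(L_i/10)).
Σ 10^(L/10) = 10^(88/10) + 10^(71/10) + 10^(87/10) + 10^(82/10) = 1.303e+09.
L_total = 10·log₁₀(1.303e+09) = 91.15 dB.

91.2 dB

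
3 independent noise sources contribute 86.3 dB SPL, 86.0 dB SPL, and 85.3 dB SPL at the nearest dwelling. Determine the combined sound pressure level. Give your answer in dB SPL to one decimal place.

90.7 dB SPL

For uncorrelated sources the intensities add, so convert each level to linear form, sum, and take 10·log₁₀ of the total.
Σ 10^(L/10) = 10^(86.3/10) + 10^(86.0/10) + 10^(85.3/10) = 1.164e+09.
L_total = 10·log₁₀(1.164e+09) = 90.66 dB SPL.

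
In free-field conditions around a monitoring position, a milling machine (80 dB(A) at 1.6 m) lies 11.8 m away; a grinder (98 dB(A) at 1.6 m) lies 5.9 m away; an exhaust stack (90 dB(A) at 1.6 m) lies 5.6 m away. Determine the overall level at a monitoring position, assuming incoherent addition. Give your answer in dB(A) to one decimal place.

87.4 dB(A)

First find each source's level at the receiver (point-source: −20·log₁₀(r/r_ref)), then combine on an intensity basis.
milling machine: 80 − 20·log₁₀(11.8/1.6) = 80 − 17.36 = 62.64 dB(A).
grinder: 98 − 20·log₁₀(5.9/1.6) = 98 − 11.33 = 86.67 dB(A).
exhaust stack: 90 − 20·log₁₀(5.6/1.6) = 90 − 10.88 = 79.12 dB(A).
Σ 10^(L/10) = 5.475e+08 → L_total = 10·log₁₀(5.475e+08) = 87.38 dB(A).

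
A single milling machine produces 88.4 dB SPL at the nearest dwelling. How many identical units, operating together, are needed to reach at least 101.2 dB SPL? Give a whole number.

20

N identical sources give L₁ + 10·log₁₀ N, so require 10·log₁₀ N ≥ 101.2 − 88.4 = 12.8 dB.
N ≥ 10^(12.8/10) = 19.055, so N = 20.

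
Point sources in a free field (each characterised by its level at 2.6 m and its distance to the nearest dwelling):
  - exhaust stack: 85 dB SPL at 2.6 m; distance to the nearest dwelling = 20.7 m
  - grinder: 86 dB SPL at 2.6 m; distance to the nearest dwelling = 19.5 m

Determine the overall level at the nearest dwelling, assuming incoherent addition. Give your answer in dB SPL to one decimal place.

70.8 dB SPL

First find each source's level at the receiver (point-source: −20·log₁₀(r/r_ref)), then combine on an intensity basis.
exhaust stack: 85 − 20·log₁₀(20.7/2.6) = 85 − 18.02 = 66.98 dB SPL.
grinder: 86 − 20·log₁₀(19.5/2.6) = 86 − 17.50 = 68.50 dB SPL.
Σ 10^(L/10) = 1.207e+07 → L_total = 10·log₁₀(1.207e+07) = 70.82 dB SPL.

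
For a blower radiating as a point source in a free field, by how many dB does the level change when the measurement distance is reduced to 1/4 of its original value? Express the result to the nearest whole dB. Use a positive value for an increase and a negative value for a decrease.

+12 dB

A point source loses 6 dB per doubling of distance; generally ΔL = −20·log₁₀(r₂/r₁).
ΔL = −20·log₁₀(0.25) = +12.04 dB.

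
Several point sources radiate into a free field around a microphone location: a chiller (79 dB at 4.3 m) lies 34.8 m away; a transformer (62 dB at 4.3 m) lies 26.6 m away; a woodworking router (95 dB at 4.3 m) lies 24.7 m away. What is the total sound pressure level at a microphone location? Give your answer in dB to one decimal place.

79.9 dB

First find each source's level at the receiver (point-source: −20·log₁₀(r/r_ref)), then combine on an intensity basis.
chiller: 79 − 20·log₁₀(34.8/4.3) = 79 − 18.16 = 60.84 dB.
transformer: 62 − 20·log₁₀(26.6/4.3) = 62 − 15.83 = 46.17 dB.
woodworking router: 95 − 20·log₁₀(24.7/4.3) = 95 − 15.18 = 79.82 dB.
Σ 10^(L/10) = 9.709e+07 → L_total = 10·log₁₀(9.709e+07) = 79.87 dB.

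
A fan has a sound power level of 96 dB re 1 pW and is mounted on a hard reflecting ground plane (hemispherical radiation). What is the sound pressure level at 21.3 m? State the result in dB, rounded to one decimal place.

The power spreads over a hemisphere of area 2π·r², so L_p = L_w − 10·log₁₀(2π·r²).
2π·r² = 2851 m², 10·log₁₀ of that is 34.549 dB.
L_p = 96 − 34.549 = 61.45 dB.

61.5 dB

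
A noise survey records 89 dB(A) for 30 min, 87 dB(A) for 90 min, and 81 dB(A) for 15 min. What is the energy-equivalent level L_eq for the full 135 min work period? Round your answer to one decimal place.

Weight each interval's intensity by its duration and average over T = 135 min:
Σ tᵢ·10^(Lᵢ/10) = 30·10^(89/10) + 90·10^(87/10) + 15·10^(81/10) = 7.083e+10.
L_eq = 10·log₁₀(7.083e+10/135) = 87.20 dB(A).

87.2 dB(A)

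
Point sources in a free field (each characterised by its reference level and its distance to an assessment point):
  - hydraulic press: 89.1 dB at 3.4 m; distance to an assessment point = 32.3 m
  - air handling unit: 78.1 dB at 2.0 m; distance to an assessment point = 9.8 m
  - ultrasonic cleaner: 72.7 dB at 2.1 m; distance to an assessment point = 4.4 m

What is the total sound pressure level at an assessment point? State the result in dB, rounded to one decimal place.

72.0 dB

Apply inverse-square spreading to bring every level to the receiver, then sum 10^(L/10).
hydraulic press: 89.1 − 20·log₁₀(32.3/3.4) = 89.1 − 19.55 = 69.55 dB.
air handling unit: 78.1 − 20·log₁₀(9.8/2.0) = 78.1 − 13.80 = 64.30 dB.
ultrasonic cleaner: 72.7 − 20·log₁₀(4.4/2.1) = 72.7 − 6.42 = 66.28 dB.
Σ 10^(L/10) = 1.594e+07 → L_total = 10·log₁₀(1.594e+07) = 72.02 dB.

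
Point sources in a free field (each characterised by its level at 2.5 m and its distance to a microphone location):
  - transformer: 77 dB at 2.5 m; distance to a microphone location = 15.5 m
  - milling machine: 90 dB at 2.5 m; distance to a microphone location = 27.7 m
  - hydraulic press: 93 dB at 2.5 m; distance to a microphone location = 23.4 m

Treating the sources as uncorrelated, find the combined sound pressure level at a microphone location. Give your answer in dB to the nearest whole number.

75 dB

Propagate each source to the receiver with L = L_ref − 20·log₁₀(r/r_ref), then add intensities.
transformer: 77 − 20·log₁₀(15.5/2.5) = 77 − 15.85 = 61.15 dB.
milling machine: 90 − 20·log₁₀(27.7/2.5) = 90 − 20.89 = 69.11 dB.
hydraulic press: 93 − 20·log₁₀(23.4/2.5) = 93 − 19.43 = 73.57 dB.
Σ 10^(L/10) = 3.222e+07 → L_total = 10·log₁₀(3.222e+07) = 75.08 dB.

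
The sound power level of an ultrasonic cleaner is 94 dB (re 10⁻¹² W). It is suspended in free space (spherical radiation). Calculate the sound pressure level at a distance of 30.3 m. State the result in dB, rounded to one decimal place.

L_p = L_w − 10·log₁₀(4π·r²) with r = 30.3 m.
4π·r² = 1.154e+04 m², 10·log₁₀ of that is 40.621 dB.
L_p = 94 − 40.621 = 53.38 dB.

53.4 dB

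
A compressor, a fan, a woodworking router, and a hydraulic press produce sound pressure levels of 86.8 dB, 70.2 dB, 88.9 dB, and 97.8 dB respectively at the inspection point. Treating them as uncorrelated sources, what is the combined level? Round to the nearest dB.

99 dB

Incoherent sources combine by intensity addition: L_total = 10·log₁₀(Σ 10^(L_i/10)).
Σ 10^(L/10) = 10^(86.8/10) + 10^(70.2/10) + 10^(88.9/10) + 10^(97.8/10) = 7.291e+09.
L_total = 10·log₁₀(7.291e+09) = 98.63 dB.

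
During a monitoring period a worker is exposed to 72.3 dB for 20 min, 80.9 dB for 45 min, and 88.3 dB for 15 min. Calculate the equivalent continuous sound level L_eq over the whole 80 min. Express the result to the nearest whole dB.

83 dB

The energy average is taken in the linear domain: L_eq = 10·log₁₀[(Σ tᵢ·10^(Lᵢ/10))/T], T = 80 min.
Σ tᵢ·10^(Lᵢ/10) = 20·10^(72.3/10) + 45·10^(80.9/10) + 15·10^(88.3/10) = 1.602e+10.
L_eq = 10·log₁₀(1.602e+10/80) = 83.01 dB.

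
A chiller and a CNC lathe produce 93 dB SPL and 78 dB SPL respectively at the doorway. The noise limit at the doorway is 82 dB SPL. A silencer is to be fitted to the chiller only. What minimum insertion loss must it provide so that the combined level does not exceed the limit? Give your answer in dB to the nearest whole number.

13 dB

Everything except the chiller sums to 10^(78/10) = 6.310e+07 in linear terms, 78.00 dB SPL.
The limit corresponds to 10^(82/10) = 1.585e+08; subtracting the fixed part leaves 9.539e+07 for the chiller, i.e. 79.80 dB SPL.
Required insertion loss = 93 − 79.80 = 13.20 dB.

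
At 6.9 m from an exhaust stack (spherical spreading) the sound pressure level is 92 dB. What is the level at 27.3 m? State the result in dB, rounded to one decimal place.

Spherical spreading from a point source gives a 20·log₁₀(r₂/r₁) drop.
L₂ = 92 − 20·log₁₀(27.3/6.9) = 92 − 11.946 = 80.05 dB.

80.1 dB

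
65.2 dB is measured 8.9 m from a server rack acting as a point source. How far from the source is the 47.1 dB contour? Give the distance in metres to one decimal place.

71.5 m

For a point source L₁ − L₂ = 20·log₁₀(r₂/r₁), so r₂ = r₁·10^((L₁−L₂)/20).
r₂ = 8.9·10^((65.2−47.1)/20) = 8.9·10^(18.1/20) = 71.51 m.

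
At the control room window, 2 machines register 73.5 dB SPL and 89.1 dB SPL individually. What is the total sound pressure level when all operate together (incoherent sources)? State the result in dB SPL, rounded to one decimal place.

Incoherent sources combine by intensity addition: L_total = 10·log₁₀(Σ 10^(L_i/10)).
Σ 10^(L/10) = 10^(73.5/10) + 10^(89.1/10) = 8.352e+08.
L_total = 10·log₁₀(8.352e+08) = 89.22 dB SPL.

89.2 dB SPL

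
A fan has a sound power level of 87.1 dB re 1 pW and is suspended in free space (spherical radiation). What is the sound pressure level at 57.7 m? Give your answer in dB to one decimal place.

40.9 dB

Free-field spherical radiation: L_p = L_w − 10·log₁₀(4π·r²), r = 57.7 m.
4π·r² = 4.184e+04 m², 10·log₁₀ of that is 46.216 dB.
L_p = 87.1 − 46.216 = 40.88 dB.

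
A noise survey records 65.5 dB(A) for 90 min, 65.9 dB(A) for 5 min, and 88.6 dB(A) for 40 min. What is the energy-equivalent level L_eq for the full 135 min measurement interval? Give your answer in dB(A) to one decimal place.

83.4 dB(A)

L_eq = 10·log₁₀[(1/T)·Σ tᵢ·10^(Lᵢ/10)] with T = 135 min.
Σ tᵢ·10^(Lᵢ/10) = 90·10^(65.5/10) + 5·10^(65.9/10) + 40·10^(88.6/10) = 2.932e+10.
L_eq = 10·log₁₀(2.932e+10/135) = 83.37 dB(A).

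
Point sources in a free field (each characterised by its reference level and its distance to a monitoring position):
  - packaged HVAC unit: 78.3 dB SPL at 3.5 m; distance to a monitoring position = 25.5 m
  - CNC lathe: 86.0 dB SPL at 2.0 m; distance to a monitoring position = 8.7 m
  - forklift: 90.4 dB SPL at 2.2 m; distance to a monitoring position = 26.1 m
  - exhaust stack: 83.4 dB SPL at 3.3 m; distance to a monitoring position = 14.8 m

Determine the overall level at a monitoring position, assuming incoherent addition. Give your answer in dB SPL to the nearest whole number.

Propagate each source to the receiver with L = L_ref − 20·log₁₀(r/r_ref), then add intensities.
packaged HVAC unit: 78.3 − 20·log₁₀(25.5/3.5) = 78.3 − 17.25 = 61.05 dB SPL.
CNC lathe: 86.0 − 20·log₁₀(8.7/2.0) = 86.0 − 12.77 = 73.23 dB SPL.
forklift: 90.4 − 20·log₁₀(26.1/2.2) = 90.4 − 21.48 = 68.92 dB SPL.
exhaust stack: 83.4 − 20·log₁₀(14.8/3.3) = 83.4 − 13.03 = 70.37 dB SPL.
Σ 10^(L/10) = 4.098e+07 → L_total = 10·log₁₀(4.098e+07) = 76.13 dB SPL.

76 dB SPL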